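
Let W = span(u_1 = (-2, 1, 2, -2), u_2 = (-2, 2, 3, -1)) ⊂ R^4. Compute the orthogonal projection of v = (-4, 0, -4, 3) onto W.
proj_W(v) = (17/19, -12/19, -41/38, 27/38)

Set up U = [u_1 | ... | u_2] ∈ R^(4×2). The projector onto W = col(U) is P = U (U^T U)^(-1) U^T.
Compute U^T U =
  [13, 14]
  [14, 18],
and U^T v = (-6, -7).
Solve U^T U · c = U^T v for the coefficients: c = (-5/19, -7/38). The projection is proj_W(v) = U c.
Check: (v - proj_W(v)) · u_1 = 0  (should be 0).
Check: (v - proj_W(v)) · u_2 = 0  (should be 0).
Result: proj_W(v) = (17/19, -12/19, -41/38, 27/38).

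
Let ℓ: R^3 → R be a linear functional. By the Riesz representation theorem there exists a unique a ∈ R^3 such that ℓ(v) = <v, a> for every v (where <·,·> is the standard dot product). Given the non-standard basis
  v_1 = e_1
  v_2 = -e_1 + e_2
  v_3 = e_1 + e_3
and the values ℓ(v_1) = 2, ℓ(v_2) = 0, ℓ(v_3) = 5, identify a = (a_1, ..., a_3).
a = (2, 2, 3)

Write a = (a_1, ..., a_3) in the standard basis. For each basis vector v_i, ℓ(v_i) = <v_i, a> is a linear equation in the a_j's. Collect the n equations into a matrix system V a = ℓ, where row i of V is v_i (expressed in the standard basis). Since V is invertible (lower-triangular with 1s on the diagonal, up to permutation), solve by back-substitution:
  V =
[[1, 0, 0],
 [-1, 1, 0],
 [1, 0, 1]]
  V a = (2, 0, 5)
Solving gives a = (2, 2, 3).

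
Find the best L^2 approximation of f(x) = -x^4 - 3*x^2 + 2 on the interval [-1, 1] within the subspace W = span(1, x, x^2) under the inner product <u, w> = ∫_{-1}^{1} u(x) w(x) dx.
g(x) = 73/35 - 27*x^2/7

The best approximation g ∈ W is the orthogonal projection of f onto W. Writing g = a_0 + a_1 x + a_2 x^2, the coefficients solve the normal equations G · a = b where
  G_{ij} = <φ_i, φ_j> and b_i = <f, φ_i>, with φ_0 = 1, φ_1 = x, φ_2 = x^2.
G =
  [2, 0, 2/3]
  [0, 2/3, 0]
  [2/3, 0, 2/5],
b = (8/5, 0, -16/105).
Solving gives a_0 = 73/35, a_1 = 0, a_2 = -27/7, so
  g(x) = 73/35 - 27*x^2/7.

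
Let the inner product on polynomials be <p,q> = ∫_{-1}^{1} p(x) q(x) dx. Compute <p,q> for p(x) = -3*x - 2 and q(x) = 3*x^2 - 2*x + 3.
<p,q> = -12

Expand the product: p(x)·q(x) = -9*x^3 - 5*x - 6.
∫_{-1}^{1} of each monomial x^k gives [2/(k+1) if k even, 0 if k odd]. Integrating term-by-term (or equivalently evaluating the antiderivative F(x) = -9*x^4/4 - 5*x^2/2 - 6*x at the endpoints):
  F(1) − F(−1) = -43/4 − (5/4) = -12.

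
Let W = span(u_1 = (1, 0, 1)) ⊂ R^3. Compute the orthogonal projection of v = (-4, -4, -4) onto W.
proj_W(v) = (-4, 0, -4)

Set up U = [u_1 | ... | u_1] ∈ R^(3×1). The projector onto W = col(U) is P = U (U^T U)^(-1) U^T.
Compute U^T U =
  [2],
and U^T v = (-8).
Solve U^T U · c = U^T v for the coefficients: c = (-4). The projection is proj_W(v) = U c.
Check: (v - proj_W(v)) · u_1 = 0  (should be 0).
Result: proj_W(v) = (-4, 0, -4).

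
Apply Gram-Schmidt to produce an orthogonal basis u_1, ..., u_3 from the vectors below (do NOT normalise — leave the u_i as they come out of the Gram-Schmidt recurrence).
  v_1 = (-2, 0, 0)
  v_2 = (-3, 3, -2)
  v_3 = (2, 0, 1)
Orthogonal basis:
  u_1 = (-2, 0, 0)
  u_2 = (0, 3, -2)
  u_3 = (0, 6/13, 9/13)

Apply the Gram-Schmidt recurrence
  u_1 = v_1
  u_i = v_i − Σ_{j<i} ((v_i · u_j) / (u_j · u_j)) · u_j.

Step by step this gives:
  u_1 = (-2, 0, 0)
  u_2 = (0, 3, -2)
  u_3 = (0, 6/13, 9/13)

Orthogonality check:
  u_2 · u_1 = 0 (should be 0)
  u_3 · u_1 = 0 (should be 0)
  u_3 · u_2 = 0 (should be 0)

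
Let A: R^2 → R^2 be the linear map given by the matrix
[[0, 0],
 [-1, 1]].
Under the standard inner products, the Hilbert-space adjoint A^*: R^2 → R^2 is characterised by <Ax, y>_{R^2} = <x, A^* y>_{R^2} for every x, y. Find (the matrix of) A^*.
A^* = A^T =
[[0, -1],
 [0, 1]]

For real matrices with standard dot products, the defining identity <Ax, y> = <x, A^* y> gives (Ax)^T y = x^T (A^*) y, i.e. x^T A^T y = x^T (A^*) y. Since this holds for all x, y, we must have A^* = A^T. Therefore
A^* =
[[0, -1],
 [0, 1]].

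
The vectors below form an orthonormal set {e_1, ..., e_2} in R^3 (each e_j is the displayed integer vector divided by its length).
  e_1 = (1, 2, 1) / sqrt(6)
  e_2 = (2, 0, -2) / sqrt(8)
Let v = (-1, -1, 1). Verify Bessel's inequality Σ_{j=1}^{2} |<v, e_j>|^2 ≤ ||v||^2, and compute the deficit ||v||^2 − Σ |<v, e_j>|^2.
Σ |<v, e_j>|^2 = 8/3; ||v||^2 = 3; deficit = 1/3

Write each e_j = u_j / sqrt(<u_j, u_j>) where u_j is the displayed integer vector. Then <v, e_j> = <v, u_j> / sqrt(<u_j, u_j>), so |<v, e_j>|^2 = <v, u_j>^2 / <u_j, u_j>.
Coefficients: <v, e_1> = -2/sqrt(6), <v, e_2> = -4/sqrt(8).
Square and sum: Σ |<v, e_j>|^2 = 8/3.
Compute ||v||^2 = v·v = 3.
Deficit = 3 − 8/3 = 1/3 ≥ 0, confirming Bessel's inequality. (The deficit equals ||v − Σ <v,e_j> e_j||^2, the squared distance from v to span{e_j}.)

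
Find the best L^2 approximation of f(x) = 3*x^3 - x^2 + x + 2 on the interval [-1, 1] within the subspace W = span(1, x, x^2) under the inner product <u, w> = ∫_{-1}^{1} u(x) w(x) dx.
g(x) = -x^2 + 14*x/5 + 2

The best approximation g ∈ W is the orthogonal projection of f onto W. Writing g = a_0 + a_1 x + a_2 x^2, the coefficients solve the normal equations G · a = b where
  G_{ij} = <φ_i, φ_j> and b_i = <f, φ_i>, with φ_0 = 1, φ_1 = x, φ_2 = x^2.
G =
  [2, 0, 2/3]
  [0, 2/3, 0]
  [2/3, 0, 2/5],
b = (10/3, 28/15, 14/15).
Solving gives a_0 = 2, a_1 = 14/5, a_2 = -1, so
  g(x) = -x^2 + 14*x/5 + 2.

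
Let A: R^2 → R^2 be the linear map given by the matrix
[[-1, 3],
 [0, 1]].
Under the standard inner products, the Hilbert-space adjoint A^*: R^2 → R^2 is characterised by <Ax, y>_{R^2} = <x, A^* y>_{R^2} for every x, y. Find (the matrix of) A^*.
A^* = A^T =
[[-1, 0],
 [3, 1]]

For real matrices with standard dot products, the defining identity <Ax, y> = <x, A^* y> gives (Ax)^T y = x^T (A^*) y, i.e. x^T A^T y = x^T (A^*) y. Since this holds for all x, y, we must have A^* = A^T. Therefore
A^* =
[[-1, 0],
 [3, 1]].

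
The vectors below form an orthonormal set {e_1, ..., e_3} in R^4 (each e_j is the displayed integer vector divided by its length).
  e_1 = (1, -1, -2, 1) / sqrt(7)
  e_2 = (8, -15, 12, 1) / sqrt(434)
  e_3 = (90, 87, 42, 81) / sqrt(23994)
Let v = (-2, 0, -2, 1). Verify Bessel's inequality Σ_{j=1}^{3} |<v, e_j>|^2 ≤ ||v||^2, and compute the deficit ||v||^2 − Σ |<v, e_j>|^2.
Σ |<v, e_j>|^2 = 266/43; ||v||^2 = 9; deficit = 121/43

Write each e_j = u_j / sqrt(<u_j, u_j>) where u_j is the displayed integer vector. Then <v, e_j> = <v, u_j> / sqrt(<u_j, u_j>), so |<v, e_j>|^2 = <v, u_j>^2 / <u_j, u_j>.
Coefficients: <v, e_1> = 3/sqrt(7), <v, e_2> = -39/sqrt(434), <v, e_3> = -183/sqrt(23994).
Square and sum: Σ |<v, e_j>|^2 = 266/43.
Compute ||v||^2 = v·v = 9.
Deficit = 9 − 266/43 = 121/43 ≥ 0, confirming Bessel's inequality. (The deficit equals ||v − Σ <v,e_j> e_j||^2, the squared distance from v to span{e_j}.)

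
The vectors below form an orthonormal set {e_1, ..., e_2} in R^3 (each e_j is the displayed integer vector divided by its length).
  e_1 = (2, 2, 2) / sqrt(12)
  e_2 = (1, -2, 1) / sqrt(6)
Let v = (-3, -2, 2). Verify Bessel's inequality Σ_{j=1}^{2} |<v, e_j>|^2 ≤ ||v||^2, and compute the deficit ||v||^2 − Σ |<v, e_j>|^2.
Σ |<v, e_j>|^2 = 9/2; ||v||^2 = 17; deficit = 25/2

Write each e_j = u_j / sqrt(<u_j, u_j>) where u_j is the displayed integer vector. Then <v, e_j> = <v, u_j> / sqrt(<u_j, u_j>), so |<v, e_j>|^2 = <v, u_j>^2 / <u_j, u_j>.
Coefficients: <v, e_1> = -6/sqrt(12), <v, e_2> = 3/sqrt(6).
Square and sum: Σ |<v, e_j>|^2 = 9/2.
Compute ||v||^2 = v·v = 17.
Deficit = 17 − 9/2 = 25/2 ≥ 0, confirming Bessel's inequality. (The deficit equals ||v − Σ <v,e_j> e_j||^2, the squared distance from v to span{e_j}.)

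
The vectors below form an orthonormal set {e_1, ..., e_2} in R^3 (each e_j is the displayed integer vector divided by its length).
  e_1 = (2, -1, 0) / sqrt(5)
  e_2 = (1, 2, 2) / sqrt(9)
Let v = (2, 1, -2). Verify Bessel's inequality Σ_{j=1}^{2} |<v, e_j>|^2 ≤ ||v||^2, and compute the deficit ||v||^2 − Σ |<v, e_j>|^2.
Σ |<v, e_j>|^2 = 9/5; ||v||^2 = 9; deficit = 36/5

Write each e_j = u_j / sqrt(<u_j, u_j>) where u_j is the displayed integer vector. Then <v, e_j> = <v, u_j> / sqrt(<u_j, u_j>), so |<v, e_j>|^2 = <v, u_j>^2 / <u_j, u_j>.
Coefficients: <v, e_1> = 3/sqrt(5), <v, e_2> = 0/sqrt(9).
Square and sum: Σ |<v, e_j>|^2 = 9/5.
Compute ||v||^2 = v·v = 9.
Deficit = 9 − 9/5 = 36/5 ≥ 0, confirming Bessel's inequality. (The deficit equals ||v − Σ <v,e_j> e_j||^2, the squared distance from v to span{e_j}.)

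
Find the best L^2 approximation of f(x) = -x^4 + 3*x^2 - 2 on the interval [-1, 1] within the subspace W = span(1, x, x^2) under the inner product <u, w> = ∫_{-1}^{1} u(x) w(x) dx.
g(x) = 15*x^2/7 - 67/35

The best approximation g ∈ W is the orthogonal projection of f onto W. Writing g = a_0 + a_1 x + a_2 x^2, the coefficients solve the normal equations G · a = b where
  G_{ij} = <φ_i, φ_j> and b_i = <f, φ_i>, with φ_0 = 1, φ_1 = x, φ_2 = x^2.
G =
  [2, 0, 2/3]
  [0, 2/3, 0]
  [2/3, 0, 2/5],
b = (-12/5, 0, -44/105).
Solving gives a_0 = -67/35, a_1 = 0, a_2 = 15/7, so
  g(x) = 15*x^2/7 - 67/35.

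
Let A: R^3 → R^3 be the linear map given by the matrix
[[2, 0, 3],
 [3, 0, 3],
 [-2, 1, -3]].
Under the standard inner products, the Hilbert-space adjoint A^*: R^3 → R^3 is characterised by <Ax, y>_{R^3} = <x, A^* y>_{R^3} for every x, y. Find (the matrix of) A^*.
A^* = A^T =
[[2, 3, -2],
 [0, 0, 1],
 [3, 3, -3]]

For real matrices with standard dot products, the defining identity <Ax, y> = <x, A^* y> gives (Ax)^T y = x^T (A^*) y, i.e. x^T A^T y = x^T (A^*) y. Since this holds for all x, y, we must have A^* = A^T. Therefore
A^* =
[[2, 3, -2],
 [0, 0, 1],
 [3, 3, -3]].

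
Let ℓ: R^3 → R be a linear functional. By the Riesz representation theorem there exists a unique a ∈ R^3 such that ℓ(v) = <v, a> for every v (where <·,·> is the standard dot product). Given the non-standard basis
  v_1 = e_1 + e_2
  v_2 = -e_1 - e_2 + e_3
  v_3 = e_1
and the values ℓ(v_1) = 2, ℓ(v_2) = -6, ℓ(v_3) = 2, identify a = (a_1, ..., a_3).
a = (2, 0, -4)

Write a = (a_1, ..., a_3) in the standard basis. For each basis vector v_i, ℓ(v_i) = <v_i, a> is a linear equation in the a_j's. Collect the n equations into a matrix system V a = ℓ, where row i of V is v_i (expressed in the standard basis). Since V is invertible (lower-triangular with 1s on the diagonal, up to permutation), solve by back-substitution:
  V =
[[1, 1, 0],
 [-1, -1, 1],
 [1, 0, 0]]
  V a = (2, -6, 2)
Solving gives a = (2, 0, -4).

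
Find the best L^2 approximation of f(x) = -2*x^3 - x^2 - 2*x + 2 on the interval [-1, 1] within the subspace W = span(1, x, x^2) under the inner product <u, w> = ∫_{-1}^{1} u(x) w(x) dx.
g(x) = -x^2 - 16*x/5 + 2

The best approximation g ∈ W is the orthogonal projection of f onto W. Writing g = a_0 + a_1 x + a_2 x^2, the coefficients solve the normal equations G · a = b where
  G_{ij} = <φ_i, φ_j> and b_i = <f, φ_i>, with φ_0 = 1, φ_1 = x, φ_2 = x^2.
G =
  [2, 0, 2/3]
  [0, 2/3, 0]
  [2/3, 0, 2/5],
b = (10/3, -32/15, 14/15).
Solving gives a_0 = 2, a_1 = -16/5, a_2 = -1, so
  g(x) = -x^2 - 16*x/5 + 2.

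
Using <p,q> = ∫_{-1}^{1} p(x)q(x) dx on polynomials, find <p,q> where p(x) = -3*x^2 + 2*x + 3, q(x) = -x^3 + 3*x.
<p,q> = 16/5

Expand the product: p(x)·q(x) = 3*x^5 - 2*x^4 - 12*x^3 + 6*x^2 + 9*x.
∫_{-1}^{1} of each monomial x^k gives [2/(k+1) if k even, 0 if k odd]. Integrating term-by-term (or equivalently evaluating the antiderivative F(x) = x^6/2 - 2*x^5/5 - 3*x^4 + 2*x^3 + 9*x^2/2 at the endpoints):
  F(1) − F(−1) = 18/5 − (2/5) = 16/5.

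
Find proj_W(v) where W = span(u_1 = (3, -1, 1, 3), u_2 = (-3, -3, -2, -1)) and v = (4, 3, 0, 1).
proj_W(v) = (342/113, 890/339, 650/339, 410/339)

Set up U = [u_1 | ... | u_2] ∈ R^(4×2). The projector onto W = col(U) is P = U (U^T U)^(-1) U^T.
Compute U^T U =
  [20, -11]
  [-11, 23],
and U^T v = (12, -22).
Solve U^T U · c = U^T v for the coefficients: c = (34/339, -308/339). The projection is proj_W(v) = U c.
Check: (v - proj_W(v)) · u_1 = 0  (should be 0).
Check: (v - proj_W(v)) · u_2 = 0  (should be 0).
Result: proj_W(v) = (342/113, 890/339, 650/339, 410/339).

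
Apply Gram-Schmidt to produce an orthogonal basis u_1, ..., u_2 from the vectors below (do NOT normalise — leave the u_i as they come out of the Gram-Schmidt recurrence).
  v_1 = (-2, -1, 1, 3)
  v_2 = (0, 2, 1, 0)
Orthogonal basis:
  u_1 = (-2, -1, 1, 3)
  u_2 = (-2/15, 29/15, 16/15, 1/5)

Apply the Gram-Schmidt recurrence
  u_1 = v_1
  u_i = v_i − Σ_{j<i} ((v_i · u_j) / (u_j · u_j)) · u_j.

Step by step this gives:
  u_1 = (-2, -1, 1, 3)
  u_2 = (-2/15, 29/15, 16/15, 1/5)

Orthogonality check:
  u_2 · u_1 = 0 (should be 0)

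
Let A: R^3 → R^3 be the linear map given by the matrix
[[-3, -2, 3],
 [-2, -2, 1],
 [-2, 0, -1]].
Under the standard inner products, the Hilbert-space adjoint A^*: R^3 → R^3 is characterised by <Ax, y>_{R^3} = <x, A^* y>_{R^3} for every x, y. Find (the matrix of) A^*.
A^* = A^T =
[[-3, -2, -2],
 [-2, -2, 0],
 [3, 1, -1]]

For real matrices with standard dot products, the defining identity <Ax, y> = <x, A^* y> gives (Ax)^T y = x^T (A^*) y, i.e. x^T A^T y = x^T (A^*) y. Since this holds for all x, y, we must have A^* = A^T. Therefore
A^* =
[[-3, -2, -2],
 [-2, -2, 0],
 [3, 1, -1]].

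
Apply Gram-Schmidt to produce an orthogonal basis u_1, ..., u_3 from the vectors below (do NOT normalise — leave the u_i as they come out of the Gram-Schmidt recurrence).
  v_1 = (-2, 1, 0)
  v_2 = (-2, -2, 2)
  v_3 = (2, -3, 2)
Orthogonal basis:
  u_1 = (-2, 1, 0)
  u_2 = (-6/5, -12/5, 2)
  u_3 = (1/7, 2/7, 3/7)

Apply the Gram-Schmidt recurrence
  u_1 = v_1
  u_i = v_i − Σ_{j<i} ((v_i · u_j) / (u_j · u_j)) · u_j.

Step by step this gives:
  u_1 = (-2, 1, 0)
  u_2 = (-6/5, -12/5, 2)
  u_3 = (1/7, 2/7, 3/7)

Orthogonality check:
  u_2 · u_1 = 0 (should be 0)
  u_3 · u_1 = 0 (should be 0)
  u_3 · u_2 = 0 (should be 0)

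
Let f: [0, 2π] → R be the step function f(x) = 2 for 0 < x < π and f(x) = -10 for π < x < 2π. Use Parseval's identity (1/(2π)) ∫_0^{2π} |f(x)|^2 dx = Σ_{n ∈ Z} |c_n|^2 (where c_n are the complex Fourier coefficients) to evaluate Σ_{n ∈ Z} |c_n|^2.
Σ |c_n|^2 = 52

Parseval equates the L^2 energy of f (normalised by 1/(2π)) with the ℓ^2 sum of its Fourier coefficients: (1/(2π)) ∫_0^{2π} |f|^2 = Σ |c_n|^2.
Compute the left side: (1/(2π)) [∫_0^π 2^2 dx + ∫_π^{2π} (-10)^2 dx] = (1/(2π)) · (4π + 100π) = (4 + 100)/2 = 52.
So Σ_{n ∈ Z} |c_n|^2 = 52.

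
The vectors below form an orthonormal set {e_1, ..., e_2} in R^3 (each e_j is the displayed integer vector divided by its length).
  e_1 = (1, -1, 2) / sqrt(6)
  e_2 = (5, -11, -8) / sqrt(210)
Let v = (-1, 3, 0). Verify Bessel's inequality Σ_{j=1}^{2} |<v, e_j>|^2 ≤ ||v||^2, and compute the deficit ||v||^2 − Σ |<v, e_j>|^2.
Σ |<v, e_j>|^2 = 334/35; ||v||^2 = 10; deficit = 16/35

Write each e_j = u_j / sqrt(<u_j, u_j>) where u_j is the displayed integer vector. Then <v, e_j> = <v, u_j> / sqrt(<u_j, u_j>), so |<v, e_j>|^2 = <v, u_j>^2 / <u_j, u_j>.
Coefficients: <v, e_1> = -4/sqrt(6), <v, e_2> = -38/sqrt(210).
Square and sum: Σ |<v, e_j>|^2 = 334/35.
Compute ||v||^2 = v·v = 10.
Deficit = 10 − 334/35 = 16/35 ≥ 0, confirming Bessel's inequality. (The deficit equals ||v − Σ <v,e_j> e_j||^2, the squared distance from v to span{e_j}.)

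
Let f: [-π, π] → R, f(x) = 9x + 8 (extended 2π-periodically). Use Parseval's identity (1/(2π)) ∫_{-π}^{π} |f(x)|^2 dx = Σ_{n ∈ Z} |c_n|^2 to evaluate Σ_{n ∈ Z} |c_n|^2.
Σ |c_n|^2 = 27π^2 + 64

Expand and integrate term by term over [-π, π]:
  ∫ (9x)^2 dx = 81·(2π^3/3); ∫ 2·9·(8)·x dx = 0 (odd integrand); ∫ 8^2 dx = 64·2π.
So (1/(2π)) ∫_{-π}^{π} (9x + 8)^2 dx = 81π^2/3 + 64 = 27π^2 + 64.
Parseval ⇒ Σ |c_n|^2 = 27π^2 + 64.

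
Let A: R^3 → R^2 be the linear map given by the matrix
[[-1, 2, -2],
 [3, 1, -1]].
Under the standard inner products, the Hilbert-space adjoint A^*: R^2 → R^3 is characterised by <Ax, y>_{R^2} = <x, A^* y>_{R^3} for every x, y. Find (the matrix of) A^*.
A^* = A^T =
[[-1, 3],
 [2, 1],
 [-2, -1]]

For real matrices with standard dot products, the defining identity <Ax, y> = <x, A^* y> gives (Ax)^T y = x^T (A^*) y, i.e. x^T A^T y = x^T (A^*) y. Since this holds for all x, y, we must have A^* = A^T. Therefore
A^* =
[[-1, 3],
 [2, 1],
 [-2, -1]].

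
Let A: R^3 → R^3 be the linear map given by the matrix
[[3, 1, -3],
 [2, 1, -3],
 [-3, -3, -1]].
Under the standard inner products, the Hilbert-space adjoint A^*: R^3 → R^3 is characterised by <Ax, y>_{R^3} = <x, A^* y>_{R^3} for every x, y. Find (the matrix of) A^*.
A^* = A^T =
[[3, 2, -3],
 [1, 1, -3],
 [-3, -3, -1]]

For real matrices with standard dot products, the defining identity <Ax, y> = <x, A^* y> gives (Ax)^T y = x^T (A^*) y, i.e. x^T A^T y = x^T (A^*) y. Since this holds for all x, y, we must have A^* = A^T. Therefore
A^* =
[[3, 2, -3],
 [1, 1, -3],
 [-3, -3, -1]].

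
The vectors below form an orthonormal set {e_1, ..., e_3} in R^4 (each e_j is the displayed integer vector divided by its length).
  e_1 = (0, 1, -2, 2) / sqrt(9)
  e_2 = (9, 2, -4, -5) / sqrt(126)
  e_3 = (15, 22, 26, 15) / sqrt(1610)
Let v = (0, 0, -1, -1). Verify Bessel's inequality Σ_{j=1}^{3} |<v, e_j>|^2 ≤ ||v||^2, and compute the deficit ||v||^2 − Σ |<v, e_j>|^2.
Σ |<v, e_j>|^2 = 194/115; ||v||^2 = 2; deficit = 36/115

Write each e_j = u_j / sqrt(<u_j, u_j>) where u_j is the displayed integer vector. Then <v, e_j> = <v, u_j> / sqrt(<u_j, u_j>), so |<v, e_j>|^2 = <v, u_j>^2 / <u_j, u_j>.
Coefficients: <v, e_1> = 0/sqrt(9), <v, e_2> = 9/sqrt(126), <v, e_3> = -41/sqrt(1610).
Square and sum: Σ |<v, e_j>|^2 = 194/115.
Compute ||v||^2 = v·v = 2.
Deficit = 2 − 194/115 = 36/115 ≥ 0, confirming Bessel's inequality. (The deficit equals ||v − Σ <v,e_j> e_j||^2, the squared distance from v to span{e_j}.)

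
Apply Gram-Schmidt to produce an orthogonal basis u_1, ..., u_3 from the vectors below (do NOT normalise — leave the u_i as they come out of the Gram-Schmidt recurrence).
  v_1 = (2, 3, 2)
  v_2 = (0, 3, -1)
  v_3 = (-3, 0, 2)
Orthogonal basis:
  u_1 = (2, 3, 2)
  u_2 = (-14/17, 30/17, -31/17)
  u_3 = (-351/121, 78/121, 234/121)

Apply the Gram-Schmidt recurrence
  u_1 = v_1
  u_i = v_i − Σ_{j<i} ((v_i · u_j) / (u_j · u_j)) · u_j.

Step by step this gives:
  u_1 = (2, 3, 2)
  u_2 = (-14/17, 30/17, -31/17)
  u_3 = (-351/121, 78/121, 234/121)

Orthogonality check:
  u_2 · u_1 = 0 (should be 0)
  u_3 · u_1 = 0 (should be 0)
  u_3 · u_2 = 0 (should be 0)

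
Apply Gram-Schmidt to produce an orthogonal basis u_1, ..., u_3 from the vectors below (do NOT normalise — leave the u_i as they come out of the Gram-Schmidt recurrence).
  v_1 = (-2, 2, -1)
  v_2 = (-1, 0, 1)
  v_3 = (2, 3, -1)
Orthogonal basis:
  u_1 = (-2, 2, -1)
  u_2 = (-7/9, -2/9, 10/9)
  u_3 = (22/17, 33/17, 22/17)

Apply the Gram-Schmidt recurrence
  u_1 = v_1
  u_i = v_i − Σ_{j<i} ((v_i · u_j) / (u_j · u_j)) · u_j.

Step by step this gives:
  u_1 = (-2, 2, -1)
  u_2 = (-7/9, -2/9, 10/9)
  u_3 = (22/17, 33/17, 22/17)

Orthogonality check:
  u_2 · u_1 = 0 (should be 0)
  u_3 · u_1 = 0 (should be 0)
  u_3 · u_2 = 0 (should be 0)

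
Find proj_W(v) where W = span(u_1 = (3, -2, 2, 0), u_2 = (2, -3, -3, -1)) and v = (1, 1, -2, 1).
proj_W(v) = (-107/355, -72/355, -444/355, -86/355)

Set up U = [u_1 | ... | u_2] ∈ R^(4×2). The projector onto W = col(U) is P = U (U^T U)^(-1) U^T.
Compute U^T U =
  [17, 6]
  [6, 23],
and U^T v = (-3, 4).
Solve U^T U · c = U^T v for the coefficients: c = (-93/355, 86/355). The projection is proj_W(v) = U c.
Check: (v - proj_W(v)) · u_1 = 0  (should be 0).
Check: (v - proj_W(v)) · u_2 = 0  (should be 0).
Result: proj_W(v) = (-107/355, -72/355, -444/355, -86/355).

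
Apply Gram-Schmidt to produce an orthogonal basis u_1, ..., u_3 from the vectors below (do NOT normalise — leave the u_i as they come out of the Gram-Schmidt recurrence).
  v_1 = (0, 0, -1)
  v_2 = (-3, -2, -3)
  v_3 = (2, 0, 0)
Orthogonal basis:
  u_1 = (0, 0, -1)
  u_2 = (-3, -2, 0)
  u_3 = (8/13, -12/13, 0)

Apply the Gram-Schmidt recurrence
  u_1 = v_1
  u_i = v_i − Σ_{j<i} ((v_i · u_j) / (u_j · u_j)) · u_j.

Step by step this gives:
  u_1 = (0, 0, -1)
  u_2 = (-3, -2, 0)
  u_3 = (8/13, -12/13, 0)

Orthogonality check:
  u_2 · u_1 = 0 (should be 0)
  u_3 · u_1 = 0 (should be 0)
  u_3 · u_2 = 0 (should be 0)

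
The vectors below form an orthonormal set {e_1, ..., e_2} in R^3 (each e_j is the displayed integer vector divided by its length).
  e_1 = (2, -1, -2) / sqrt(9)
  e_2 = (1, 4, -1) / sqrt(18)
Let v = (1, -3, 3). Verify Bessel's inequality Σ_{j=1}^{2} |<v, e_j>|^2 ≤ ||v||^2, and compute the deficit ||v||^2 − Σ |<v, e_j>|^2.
Σ |<v, e_j>|^2 = 11; ||v||^2 = 19; deficit = 8

Write each e_j = u_j / sqrt(<u_j, u_j>) where u_j is the displayed integer vector. Then <v, e_j> = <v, u_j> / sqrt(<u_j, u_j>), so |<v, e_j>|^2 = <v, u_j>^2 / <u_j, u_j>.
Coefficients: <v, e_1> = -1/sqrt(9), <v, e_2> = -14/sqrt(18).
Square and sum: Σ |<v, e_j>|^2 = 11.
Compute ||v||^2 = v·v = 19.
Deficit = 19 − 11 = 8 ≥ 0, confirming Bessel's inequality. (The deficit equals ||v − Σ <v,e_j> e_j||^2, the squared distance from v to span{e_j}.)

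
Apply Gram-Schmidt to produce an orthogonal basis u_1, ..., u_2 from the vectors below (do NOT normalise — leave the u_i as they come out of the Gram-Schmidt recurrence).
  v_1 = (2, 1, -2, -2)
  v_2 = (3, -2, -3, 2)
Orthogonal basis:
  u_1 = (2, 1, -2, -2)
  u_2 = (27/13, -32/13, -27/13, 38/13)

Apply the Gram-Schmidt recurrence
  u_1 = v_1
  u_i = v_i − Σ_{j<i} ((v_i · u_j) / (u_j · u_j)) · u_j.

Step by step this gives:
  u_1 = (2, 1, -2, -2)
  u_2 = (27/13, -32/13, -27/13, 38/13)

Orthogonality check:
  u_2 · u_1 = 0 (should be 0)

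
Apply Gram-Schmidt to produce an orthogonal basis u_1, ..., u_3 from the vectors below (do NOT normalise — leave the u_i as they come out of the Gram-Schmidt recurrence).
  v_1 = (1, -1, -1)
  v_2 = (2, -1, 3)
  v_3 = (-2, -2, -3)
Orthogonal basis:
  u_1 = (1, -1, -1)
  u_2 = (2, -1, 3)
  u_3 = (-10/7, -25/14, 5/14)

Apply the Gram-Schmidt recurrence
  u_1 = v_1
  u_i = v_i − Σ_{j<i} ((v_i · u_j) / (u_j · u_j)) · u_j.

Step by step this gives:
  u_1 = (1, -1, -1)
  u_2 = (2, -1, 3)
  u_3 = (-10/7, -25/14, 5/14)

Orthogonality check:
  u_2 · u_1 = 0 (should be 0)
  u_3 · u_1 = 0 (should be 0)
  u_3 · u_2 = 0 (should be 0)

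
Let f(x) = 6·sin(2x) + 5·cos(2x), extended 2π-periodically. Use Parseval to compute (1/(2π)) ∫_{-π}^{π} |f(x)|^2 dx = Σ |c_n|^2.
Σ |c_n|^2 = 61/2

Expand |f|^2 and use orthogonality of {sin(nx), cos(mx)} on [-π, π]:
  ∫_{-π}^{π} sin(nx)^2 dx = π, ∫ cos(mx)^2 dx = π, and cross terms integrate to 0.
So ∫_{-π}^{π} f(x)^2 dx = 6^2 · π + 5^2 · π = (36 + 25)π.
Divide by 2π: (36 + 25)/2 = 61/2.
By Parseval, this equals Σ |c_n|^2.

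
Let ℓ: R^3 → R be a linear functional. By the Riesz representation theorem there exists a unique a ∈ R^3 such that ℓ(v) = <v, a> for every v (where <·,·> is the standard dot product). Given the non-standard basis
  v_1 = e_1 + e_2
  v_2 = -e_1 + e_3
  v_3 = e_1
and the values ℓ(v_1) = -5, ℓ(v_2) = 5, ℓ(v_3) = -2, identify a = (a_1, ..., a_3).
a = (-2, -3, 3)

Write a = (a_1, ..., a_3) in the standard basis. For each basis vector v_i, ℓ(v_i) = <v_i, a> is a linear equation in the a_j's. Collect the n equations into a matrix system V a = ℓ, where row i of V is v_i (expressed in the standard basis). Since V is invertible (lower-triangular with 1s on the diagonal, up to permutation), solve by back-substitution:
  V =
[[1, 1, 0],
 [-1, 0, 1],
 [1, 0, 0]]
  V a = (-5, 5, -2)
Solving gives a = (-2, -3, 3).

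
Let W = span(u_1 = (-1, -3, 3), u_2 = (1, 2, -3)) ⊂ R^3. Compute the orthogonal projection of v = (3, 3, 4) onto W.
proj_W(v) = (-9/10, 3, 27/10)

Set up U = [u_1 | ... | u_2] ∈ R^(3×2). The projector onto W = col(U) is P = U (U^T U)^(-1) U^T.
Compute U^T U =
  [19, -16]
  [-16, 14],
and U^T v = (0, -3).
Solve U^T U · c = U^T v for the coefficients: c = (-24/5, -57/10). The projection is proj_W(v) = U c.
Check: (v - proj_W(v)) · u_1 = 0  (should be 0).
Check: (v - proj_W(v)) · u_2 = 0  (should be 0).
Result: proj_W(v) = (-9/10, 3, 27/10).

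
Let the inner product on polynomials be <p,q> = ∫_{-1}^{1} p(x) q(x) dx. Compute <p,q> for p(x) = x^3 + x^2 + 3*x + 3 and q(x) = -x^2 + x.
<p,q> = 0

Expand the product: p(x)·q(x) = -x^5 - 2*x^3 + 3*x.
∫_{-1}^{1} of each monomial x^k gives [2/(k+1) if k even, 0 if k odd]. Integrating term-by-term (or equivalently evaluating the antiderivative F(x) = -x^6/6 - x^4/2 + 3*x^2/2 at the endpoints):
  F(1) − F(−1) = 5/6 − (5/6) = 0.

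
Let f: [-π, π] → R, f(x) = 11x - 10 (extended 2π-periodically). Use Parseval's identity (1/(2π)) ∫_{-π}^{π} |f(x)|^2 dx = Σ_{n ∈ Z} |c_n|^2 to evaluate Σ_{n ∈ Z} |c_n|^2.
Σ |c_n|^2 = 121π^2/3 + 100

Expand and integrate term by term over [-π, π]:
  ∫ (11x)^2 dx = 121·(2π^3/3); ∫ 2·11·(-10)·x dx = 0 (odd integrand); ∫ (-10)^2 dx = 100·2π.
So (1/(2π)) ∫_{-π}^{π} (11x - 10)^2 dx = 121π^2/3 + 100 = 121π^2/3 + 100.
Parseval ⇒ Σ |c_n|^2 = 121π^2/3 + 100.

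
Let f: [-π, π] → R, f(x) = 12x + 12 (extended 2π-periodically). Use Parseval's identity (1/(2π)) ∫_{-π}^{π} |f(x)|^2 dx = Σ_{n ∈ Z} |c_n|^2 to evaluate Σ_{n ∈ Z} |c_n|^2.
Σ |c_n|^2 = 48π^2 + 144

Expand and integrate term by term over [-π, π]:
  ∫ (12x)^2 dx = 144·(2π^3/3); ∫ 2·12·(12)·x dx = 0 (odd integrand); ∫ 12^2 dx = 144·2π.
So (1/(2π)) ∫_{-π}^{π} (12x + 12)^2 dx = 144π^2/3 + 144 = 48π^2 + 144.
Parseval ⇒ Σ |c_n|^2 = 48π^2 + 144.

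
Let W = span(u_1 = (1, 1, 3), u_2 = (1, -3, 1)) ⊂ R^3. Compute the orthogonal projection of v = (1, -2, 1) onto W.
proj_W(v) = (5/6, -61/30, 16/15)

Set up U = [u_1 | ... | u_2] ∈ R^(3×2). The projector onto W = col(U) is P = U (U^T U)^(-1) U^T.
Compute U^T U =
  [11, 1]
  [1, 11],
and U^T v = (2, 8).
Solve U^T U · c = U^T v for the coefficients: c = (7/60, 43/60). The projection is proj_W(v) = U c.
Check: (v - proj_W(v)) · u_1 = 0  (should be 0).
Check: (v - proj_W(v)) · u_2 = 0  (should be 0).
Result: proj_W(v) = (5/6, -61/30, 16/15).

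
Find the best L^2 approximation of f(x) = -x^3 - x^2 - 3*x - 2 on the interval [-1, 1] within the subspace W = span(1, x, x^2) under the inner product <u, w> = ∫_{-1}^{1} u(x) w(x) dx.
g(x) = -x^2 - 18*x/5 - 2

The best approximation g ∈ W is the orthogonal projection of f onto W. Writing g = a_0 + a_1 x + a_2 x^2, the coefficients solve the normal equations G · a = b where
  G_{ij} = <φ_i, φ_j> and b_i = <f, φ_i>, with φ_0 = 1, φ_1 = x, φ_2 = x^2.
G =
  [2, 0, 2/3]
  [0, 2/3, 0]
  [2/3, 0, 2/5],
b = (-14/3, -12/5, -26/15).
Solving gives a_0 = -2, a_1 = -18/5, a_2 = -1, so
  g(x) = -x^2 - 18*x/5 - 2.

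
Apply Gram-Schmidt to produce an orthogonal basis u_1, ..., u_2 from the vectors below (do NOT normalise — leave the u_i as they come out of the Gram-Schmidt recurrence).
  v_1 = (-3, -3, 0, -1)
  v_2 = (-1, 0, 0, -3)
Orthogonal basis:
  u_1 = (-3, -3, 0, -1)
  u_2 = (-1/19, 18/19, 0, -51/19)

Apply the Gram-Schmidt recurrence
  u_1 = v_1
  u_i = v_i − Σ_{j<i} ((v_i · u_j) / (u_j · u_j)) · u_j.

Step by step this gives:
  u_1 = (-3, -3, 0, -1)
  u_2 = (-1/19, 18/19, 0, -51/19)

Orthogonality check:
  u_2 · u_1 = 0 (should be 0)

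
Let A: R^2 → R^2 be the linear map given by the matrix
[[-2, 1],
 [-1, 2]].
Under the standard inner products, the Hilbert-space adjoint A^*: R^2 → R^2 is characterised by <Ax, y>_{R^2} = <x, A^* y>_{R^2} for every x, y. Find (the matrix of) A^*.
A^* = A^T =
[[-2, -1],
 [1, 2]]

For real matrices with standard dot products, the defining identity <Ax, y> = <x, A^* y> gives (Ax)^T y = x^T (A^*) y, i.e. x^T A^T y = x^T (A^*) y. Since this holds for all x, y, we must have A^* = A^T. Therefore
A^* =
[[-2, -1],
 [1, 2]].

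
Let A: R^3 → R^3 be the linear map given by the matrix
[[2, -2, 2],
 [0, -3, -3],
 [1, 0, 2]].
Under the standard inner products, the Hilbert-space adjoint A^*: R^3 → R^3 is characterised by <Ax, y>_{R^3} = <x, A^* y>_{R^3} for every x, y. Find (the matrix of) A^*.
A^* = A^T =
[[2, 0, 1],
 [-2, -3, 0],
 [2, -3, 2]]

For real matrices with standard dot products, the defining identity <Ax, y> = <x, A^* y> gives (Ax)^T y = x^T (A^*) y, i.e. x^T A^T y = x^T (A^*) y. Since this holds for all x, y, we must have A^* = A^T. Therefore
A^* =
[[2, 0, 1],
 [-2, -3, 0],
 [2, -3, 2]].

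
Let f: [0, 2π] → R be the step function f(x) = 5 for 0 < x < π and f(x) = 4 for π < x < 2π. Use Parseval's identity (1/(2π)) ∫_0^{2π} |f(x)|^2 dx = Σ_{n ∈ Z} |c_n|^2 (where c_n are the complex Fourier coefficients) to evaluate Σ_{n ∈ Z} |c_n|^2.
Σ |c_n|^2 = 41/2

Parseval equates the L^2 energy of f (normalised by 1/(2π)) with the ℓ^2 sum of its Fourier coefficients: (1/(2π)) ∫_0^{2π} |f|^2 = Σ |c_n|^2.
Compute the left side: (1/(2π)) [∫_0^π 5^2 dx + ∫_π^{2π} 4^2 dx] = (1/(2π)) · (25π + 16π) = (25 + 16)/2 = 41/2.
So Σ_{n ∈ Z} |c_n|^2 = 41/2.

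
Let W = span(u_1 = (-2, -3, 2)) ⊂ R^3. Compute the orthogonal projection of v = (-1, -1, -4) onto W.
proj_W(v) = (6/17, 9/17, -6/17)

Set up U = [u_1 | ... | u_1] ∈ R^(3×1). The projector onto W = col(U) is P = U (U^T U)^(-1) U^T.
Compute U^T U =
  [17],
and U^T v = (-3).
Solve U^T U · c = U^T v for the coefficients: c = (-3/17). The projection is proj_W(v) = U c.
Check: (v - proj_W(v)) · u_1 = 0  (should be 0).
Result: proj_W(v) = (6/17, 9/17, -6/17).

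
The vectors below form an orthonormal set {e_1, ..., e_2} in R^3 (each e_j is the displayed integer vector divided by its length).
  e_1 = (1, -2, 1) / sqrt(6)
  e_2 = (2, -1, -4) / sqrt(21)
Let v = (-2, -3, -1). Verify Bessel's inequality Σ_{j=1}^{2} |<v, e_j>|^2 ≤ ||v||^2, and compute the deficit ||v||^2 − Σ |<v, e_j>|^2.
Σ |<v, e_j>|^2 = 27/14; ||v||^2 = 14; deficit = 169/14

Write each e_j = u_j / sqrt(<u_j, u_j>) where u_j is the displayed integer vector. Then <v, e_j> = <v, u_j> / sqrt(<u_j, u_j>), so |<v, e_j>|^2 = <v, u_j>^2 / <u_j, u_j>.
Coefficients: <v, e_1> = 3/sqrt(6), <v, e_2> = 3/sqrt(21).
Square and sum: Σ |<v, e_j>|^2 = 27/14.
Compute ||v||^2 = v·v = 14.
Deficit = 14 − 27/14 = 169/14 ≥ 0, confirming Bessel's inequality. (The deficit equals ||v − Σ <v,e_j> e_j||^2, the squared distance from v to span{e_j}.)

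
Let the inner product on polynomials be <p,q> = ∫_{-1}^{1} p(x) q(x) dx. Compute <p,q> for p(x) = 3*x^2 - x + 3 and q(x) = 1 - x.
<p,q> = 26/3

Expand the product: p(x)·q(x) = -3*x^3 + 4*x^2 - 4*x + 3.
∫_{-1}^{1} of each monomial x^k gives [2/(k+1) if k even, 0 if k odd]. Integrating term-by-term (or equivalently evaluating the antiderivative F(x) = -3*x^4/4 + 4*x^3/3 - 2*x^2 + 3*x at the endpoints):
  F(1) − F(−1) = 19/12 − (-85/12) = 26/3.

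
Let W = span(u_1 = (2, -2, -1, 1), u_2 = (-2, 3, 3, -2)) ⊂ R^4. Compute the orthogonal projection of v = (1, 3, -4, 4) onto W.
proj_W(v) = (-6/5, -4/5, -17/5, 7/5)

Set up U = [u_1 | ... | u_2] ∈ R^(4×2). The projector onto W = col(U) is P = U (U^T U)^(-1) U^T.
Compute U^T U =
  [10, -15]
  [-15, 26],
and U^T v = (4, -13).
Solve U^T U · c = U^T v for the coefficients: c = (-13/5, -2). The projection is proj_W(v) = U c.
Check: (v - proj_W(v)) · u_1 = 0  (should be 0).
Check: (v - proj_W(v)) · u_2 = 0  (should be 0).
Result: proj_W(v) = (-6/5, -4/5, -17/5, 7/5).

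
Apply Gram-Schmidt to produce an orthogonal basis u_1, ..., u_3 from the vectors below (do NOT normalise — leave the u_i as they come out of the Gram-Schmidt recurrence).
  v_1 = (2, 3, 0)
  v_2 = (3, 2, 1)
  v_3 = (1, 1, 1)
Orthogonal basis:
  u_1 = (2, 3, 0)
  u_2 = (15/13, -10/13, 1)
  u_3 = (-6/19, 4/19, 10/19)

Apply the Gram-Schmidt recurrence
  u_1 = v_1
  u_i = v_i − Σ_{j<i} ((v_i · u_j) / (u_j · u_j)) · u_j.

Step by step this gives:
  u_1 = (2, 3, 0)
  u_2 = (15/13, -10/13, 1)
  u_3 = (-6/19, 4/19, 10/19)

Orthogonality check:
  u_2 · u_1 = 0 (should be 0)
  u_3 · u_1 = 0 (should be 0)
  u_3 · u_2 = 0 (should be 0)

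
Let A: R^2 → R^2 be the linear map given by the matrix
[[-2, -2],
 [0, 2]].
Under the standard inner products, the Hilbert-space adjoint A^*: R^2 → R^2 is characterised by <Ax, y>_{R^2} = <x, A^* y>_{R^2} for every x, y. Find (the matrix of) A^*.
A^* = A^T =
[[-2, 0],
 [-2, 2]]

For real matrices with standard dot products, the defining identity <Ax, y> = <x, A^* y> gives (Ax)^T y = x^T (A^*) y, i.e. x^T A^T y = x^T (A^*) y. Since this holds for all x, y, we must have A^* = A^T. Therefore
A^* =
[[-2, 0],
 [-2, 2]].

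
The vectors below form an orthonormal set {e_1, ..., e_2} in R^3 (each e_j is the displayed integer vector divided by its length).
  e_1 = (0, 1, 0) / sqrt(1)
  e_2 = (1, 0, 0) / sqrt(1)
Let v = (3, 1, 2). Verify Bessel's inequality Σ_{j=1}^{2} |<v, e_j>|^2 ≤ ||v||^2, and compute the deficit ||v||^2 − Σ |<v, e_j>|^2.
Σ |<v, e_j>|^2 = 10; ||v||^2 = 14; deficit = 4

Write each e_j = u_j / sqrt(<u_j, u_j>) where u_j is the displayed integer vector. Then <v, e_j> = <v, u_j> / sqrt(<u_j, u_j>), so |<v, e_j>|^2 = <v, u_j>^2 / <u_j, u_j>.
Coefficients: <v, e_1> = 1/sqrt(1), <v, e_2> = 3/sqrt(1).
Square and sum: Σ |<v, e_j>|^2 = 10.
Compute ||v||^2 = v·v = 14.
Deficit = 14 − 10 = 4 ≥ 0, confirming Bessel's inequality. (The deficit equals ||v − Σ <v,e_j> e_j||^2, the squared distance from v to span{e_j}.)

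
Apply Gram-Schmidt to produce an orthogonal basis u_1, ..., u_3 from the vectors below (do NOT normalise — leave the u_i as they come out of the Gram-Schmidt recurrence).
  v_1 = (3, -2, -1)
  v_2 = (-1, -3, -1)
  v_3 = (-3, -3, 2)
Orthogonal basis:
  u_1 = (3, -2, -1)
  u_2 = (-13/7, -17/7, -5/7)
  u_3 = (31/138, -62/69, 341/138)

Apply the Gram-Schmidt recurrence
  u_1 = v_1
  u_i = v_i − Σ_{j<i} ((v_i · u_j) / (u_j · u_j)) · u_j.

Step by step this gives:
  u_1 = (3, -2, -1)
  u_2 = (-13/7, -17/7, -5/7)
  u_3 = (31/138, -62/69, 341/138)

Orthogonality check:
  u_2 · u_1 = 0 (should be 0)
  u_3 · u_1 = 0 (should be 0)
  u_3 · u_2 = 0 (should be 0)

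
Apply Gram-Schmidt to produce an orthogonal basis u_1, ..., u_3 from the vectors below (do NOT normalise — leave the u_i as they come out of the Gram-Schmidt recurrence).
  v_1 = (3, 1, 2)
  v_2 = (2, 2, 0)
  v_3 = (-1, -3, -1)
Orthogonal basis:
  u_1 = (3, 1, 2)
  u_2 = (2/7, 10/7, -8/7)
  u_3 = (1, -1, -1)

Apply the Gram-Schmidt recurrence
  u_1 = v_1
  u_i = v_i − Σ_{j<i} ((v_i · u_j) / (u_j · u_j)) · u_j.

Step by step this gives:
  u_1 = (3, 1, 2)
  u_2 = (2/7, 10/7, -8/7)
  u_3 = (1, -1, -1)

Orthogonality check:
  u_2 · u_1 = 0 (should be 0)
  u_3 · u_1 = 0 (should be 0)
  u_3 · u_2 = 0 (should be 0)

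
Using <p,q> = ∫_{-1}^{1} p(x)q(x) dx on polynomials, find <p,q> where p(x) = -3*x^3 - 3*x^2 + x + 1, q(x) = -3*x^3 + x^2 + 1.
<p,q> = 88/105

Expand the product: p(x)·q(x) = 9*x^6 + 6*x^5 - 6*x^4 - 5*x^3 - 2*x^2 + x + 1.
∫_{-1}^{1} of each monomial x^k gives [2/(k+1) if k even, 0 if k odd]. Integrating term-by-term (or equivalently evaluating the antiderivative F(x) = 9*x^7/7 + x^6 - 6*x^5/5 - 5*x^4/4 - 2*x^3/3 + x^2/2 + x at the endpoints):
  F(1) − F(−1) = 281/420 − (-71/420) = 88/105.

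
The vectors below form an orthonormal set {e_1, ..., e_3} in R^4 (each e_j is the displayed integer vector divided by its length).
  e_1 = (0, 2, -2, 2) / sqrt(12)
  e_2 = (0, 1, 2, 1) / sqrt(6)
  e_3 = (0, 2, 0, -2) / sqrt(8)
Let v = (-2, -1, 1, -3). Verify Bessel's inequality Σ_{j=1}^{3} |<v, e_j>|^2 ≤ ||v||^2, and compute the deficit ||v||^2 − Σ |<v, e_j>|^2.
Σ |<v, e_j>|^2 = 11; ||v||^2 = 15; deficit = 4

Write each e_j = u_j / sqrt(<u_j, u_j>) where u_j is the displayed integer vector. Then <v, e_j> = <v, u_j> / sqrt(<u_j, u_j>), so |<v, e_j>|^2 = <v, u_j>^2 / <u_j, u_j>.
Coefficients: <v, e_1> = -10/sqrt(12), <v, e_2> = -2/sqrt(6), <v, e_3> = 4/sqrt(8).
Square and sum: Σ |<v, e_j>|^2 = 11.
Compute ||v||^2 = v·v = 15.
Deficit = 15 − 11 = 4 ≥ 0, confirming Bessel's inequality. (The deficit equals ||v − Σ <v,e_j> e_j||^2, the squared distance from v to span{e_j}.)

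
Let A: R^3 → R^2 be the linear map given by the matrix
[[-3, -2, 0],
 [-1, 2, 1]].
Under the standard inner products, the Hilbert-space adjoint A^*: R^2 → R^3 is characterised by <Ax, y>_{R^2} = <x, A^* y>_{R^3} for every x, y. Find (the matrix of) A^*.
A^* = A^T =
[[-3, -1],
 [-2, 2],
 [0, 1]]

For real matrices with standard dot products, the defining identity <Ax, y> = <x, A^* y> gives (Ax)^T y = x^T (A^*) y, i.e. x^T A^T y = x^T (A^*) y. Since this holds for all x, y, we must have A^* = A^T. Therefore
A^* =
[[-3, -1],
 [-2, 2],
 [0, 1]].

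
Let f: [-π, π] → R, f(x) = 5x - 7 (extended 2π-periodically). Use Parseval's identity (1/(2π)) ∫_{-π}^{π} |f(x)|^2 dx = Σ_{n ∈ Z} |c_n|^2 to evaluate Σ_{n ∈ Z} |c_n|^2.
Σ |c_n|^2 = 25π^2/3 + 49

Expand and integrate term by term over [-π, π]:
  ∫ (5x)^2 dx = 25·(2π^3/3); ∫ 2·5·(-7)·x dx = 0 (odd integrand); ∫ (-7)^2 dx = 49·2π.
So (1/(2π)) ∫_{-π}^{π} (5x - 7)^2 dx = 25π^2/3 + 49 = 25π^2/3 + 49.
Parseval ⇒ Σ |c_n|^2 = 25π^2/3 + 49.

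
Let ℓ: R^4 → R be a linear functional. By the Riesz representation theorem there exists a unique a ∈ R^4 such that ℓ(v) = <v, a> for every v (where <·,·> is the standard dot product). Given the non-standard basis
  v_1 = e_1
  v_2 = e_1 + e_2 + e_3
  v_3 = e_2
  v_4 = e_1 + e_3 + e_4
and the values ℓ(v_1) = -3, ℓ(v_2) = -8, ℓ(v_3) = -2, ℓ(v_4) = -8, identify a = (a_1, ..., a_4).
a = (-3, -2, -3, -2)

Write a = (a_1, ..., a_4) in the standard basis. For each basis vector v_i, ℓ(v_i) = <v_i, a> is a linear equation in the a_j's. Collect the n equations into a matrix system V a = ℓ, where row i of V is v_i (expressed in the standard basis). Since V is invertible (lower-triangular with 1s on the diagonal, up to permutation), solve by back-substitution:
  V =
[[1, 0, 0, 0],
 [1, 1, 1, 0],
 [0, 1, 0, 0],
 [1, 0, 1, 1]]
  V a = (-3, -8, -2, -8)
Solving gives a = (-3, -2, -3, -2).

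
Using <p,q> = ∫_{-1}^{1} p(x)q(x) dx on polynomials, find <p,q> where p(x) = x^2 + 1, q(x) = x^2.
<p,q> = 16/15

Expand the product: p(x)·q(x) = x^4 + x^2.
∫_{-1}^{1} of each monomial x^k gives [2/(k+1) if k even, 0 if k odd]. Integrating term-by-term (or equivalently evaluating the antiderivative F(x) = x^5/5 + x^3/3 at the endpoints):
  F(1) − F(−1) = 8/15 − (-8/15) = 16/15.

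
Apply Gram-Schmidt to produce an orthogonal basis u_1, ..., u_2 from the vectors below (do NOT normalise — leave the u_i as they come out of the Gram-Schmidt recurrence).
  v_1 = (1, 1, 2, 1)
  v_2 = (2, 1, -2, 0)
Orthogonal basis:
  u_1 = (1, 1, 2, 1)
  u_2 = (15/7, 8/7, -12/7, 1/7)

Apply the Gram-Schmidt recurrence
  u_1 = v_1
  u_i = v_i − Σ_{j<i} ((v_i · u_j) / (u_j · u_j)) · u_j.

Step by step this gives:
  u_1 = (1, 1, 2, 1)
  u_2 = (15/7, 8/7, -12/7, 1/7)

Orthogonality check:
  u_2 · u_1 = 0 (should be 0)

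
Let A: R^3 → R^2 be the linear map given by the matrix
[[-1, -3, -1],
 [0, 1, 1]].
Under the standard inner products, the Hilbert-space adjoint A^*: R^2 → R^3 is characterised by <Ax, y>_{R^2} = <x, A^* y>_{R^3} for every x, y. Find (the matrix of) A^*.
A^* = A^T =
[[-1, 0],
 [-3, 1],
 [-1, 1]]

For real matrices with standard dot products, the defining identity <Ax, y> = <x, A^* y> gives (Ax)^T y = x^T (A^*) y, i.e. x^T A^T y = x^T (A^*) y. Since this holds for all x, y, we must have A^* = A^T. Therefore
A^* =
[[-1, 0],
 [-3, 1],
 [-1, 1]].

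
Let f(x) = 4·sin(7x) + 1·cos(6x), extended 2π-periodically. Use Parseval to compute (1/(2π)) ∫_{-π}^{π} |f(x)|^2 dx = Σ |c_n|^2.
Σ |c_n|^2 = 17/2

Expand |f|^2 and use orthogonality of {sin(nx), cos(mx)} on [-π, π]:
  ∫_{-π}^{π} sin(nx)^2 dx = π, ∫ cos(mx)^2 dx = π, and cross terms integrate to 0.
So ∫_{-π}^{π} f(x)^2 dx = 4^2 · π + 1^2 · π = (16 + 1)π.
Divide by 2π: (16 + 1)/2 = 17/2.
By Parseval, this equals Σ |c_n|^2.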